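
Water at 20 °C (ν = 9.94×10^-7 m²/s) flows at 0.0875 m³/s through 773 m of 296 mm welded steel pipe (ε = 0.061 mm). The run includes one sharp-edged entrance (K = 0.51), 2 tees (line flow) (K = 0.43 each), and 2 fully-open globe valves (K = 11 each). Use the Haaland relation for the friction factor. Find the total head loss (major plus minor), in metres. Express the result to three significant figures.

H_L ≈ 5.31 m

V = 4Q/(πD²) = 1.272 m/s; V²/2g = 0.08241 m
Re = 3.79×10^5, ε/D = 2.06×10^-4 → f = 0.01573 (Haaland)
Major: h_f = f(L/D)·V²/2g = 0.01573·2611·0.08241 = 3.385 m
Minor: ΣK = 23.4; h_m = ΣK·V²/2g = 1.926 m
Total H_L = 3.385 + 1.926 = 5.311 m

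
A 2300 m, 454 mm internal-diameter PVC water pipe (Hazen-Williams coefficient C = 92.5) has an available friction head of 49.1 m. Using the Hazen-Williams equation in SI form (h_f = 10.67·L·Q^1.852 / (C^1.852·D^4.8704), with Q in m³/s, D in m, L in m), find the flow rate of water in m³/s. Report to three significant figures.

Q ≈ 0.405 m³/s

Rearranging: Q = [h_f·C^1.852·D^4.8704 / (10.67·L)]^(1/1.852)
Q = [49.1·92.5^1.852·0.454^4.8704 / (10.67·2300)]^0.540 = 0.4046 m³/s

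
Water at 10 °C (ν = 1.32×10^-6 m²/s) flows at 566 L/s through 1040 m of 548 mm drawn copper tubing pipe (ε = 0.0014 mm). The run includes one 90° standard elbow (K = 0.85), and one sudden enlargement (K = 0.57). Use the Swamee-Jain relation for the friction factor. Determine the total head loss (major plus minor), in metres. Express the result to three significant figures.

H_L ≈ 6.92 m

V = 4Q/(πD²) = 2.400 m/s; V²/2g = 0.2935 m
Re = 9.96×10^5, ε/D = 2.55×10^-6 → f = 0.01168 (Swamee-Jain)
Major: h_f = f(L/D)·V²/2g = 0.01168·1898·0.2935 = 6.505 m
Minor: ΣK = 1.42; h_m = ΣK·V²/2g = 0.4168 m
Total H_L = 6.505 + 0.4168 = 6.922 m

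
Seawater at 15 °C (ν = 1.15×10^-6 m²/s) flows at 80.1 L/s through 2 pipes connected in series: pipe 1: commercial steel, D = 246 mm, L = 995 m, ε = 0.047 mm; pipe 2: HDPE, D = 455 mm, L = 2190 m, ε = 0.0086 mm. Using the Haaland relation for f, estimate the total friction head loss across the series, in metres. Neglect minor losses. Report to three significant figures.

H ≈ 10.1 m

Pipe 1: V = 1.685 m/s, Re = 3.61×10^5, ε/D = 1.91×10^-4, f = 0.01568, h_1 = f(L/D)V²/2g = 9.180 m
Pipe 2: V = 0.4926 m/s, Re = 1.95×10^5, ε/D = 1.89×10^-5, f = 0.01569, h_2 = f(L/D)V²/2g = 0.9343 m
Series → Q common, losses add: H = Σh = 10.11 m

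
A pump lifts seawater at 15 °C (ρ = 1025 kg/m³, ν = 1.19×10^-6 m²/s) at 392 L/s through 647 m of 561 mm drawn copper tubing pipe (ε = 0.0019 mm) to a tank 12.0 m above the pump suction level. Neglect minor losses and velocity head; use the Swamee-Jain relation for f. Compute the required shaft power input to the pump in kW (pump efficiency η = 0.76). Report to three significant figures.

P_shaft ≈ 71.6 kW

V = 4Q/(πD²) = 1.586 m/s; Re = 7.48×10^5; ε/D = 3.39×10^-6; f = 0.01227
h_f = f(L/D)V²/2g = 1.814 m
Total head H = z + h_f = 12.0 + 1.814 = 13.81 m
P_hyd = ρgQH = 1025·9.81·0.392·13.81 = 54.45 kW
P_shaft = P_hyd/η = 54.45/0.76 = 71.64 kW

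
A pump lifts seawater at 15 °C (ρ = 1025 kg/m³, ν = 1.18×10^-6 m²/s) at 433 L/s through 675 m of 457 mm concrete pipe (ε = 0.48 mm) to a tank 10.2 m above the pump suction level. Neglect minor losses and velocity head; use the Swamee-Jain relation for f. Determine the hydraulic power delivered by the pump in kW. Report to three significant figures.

P_hyd ≈ 90.7 kW

V = 4Q/(πD²) = 2.640 m/s; Re = 1.02×10^6; ε/D = 0.00105; f = 0.02025
h_f = f(L/D)V²/2g = 10.62 m
Total head H = z + h_f = 10.2 + 10.62 = 20.82 m
P_hyd = ρgQH = 1025·9.81·0.433·20.82 = 90.65 kW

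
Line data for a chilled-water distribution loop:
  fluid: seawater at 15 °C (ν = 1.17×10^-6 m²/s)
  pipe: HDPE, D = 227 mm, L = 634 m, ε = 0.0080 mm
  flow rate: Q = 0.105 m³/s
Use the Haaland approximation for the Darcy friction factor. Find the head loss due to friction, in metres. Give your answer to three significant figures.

h_f ≈ 12.9 m

V = 4Q/(πD²) = 4·0.105/(π·0.227²) = 2.594 m/s
Re = VD/ν = 2.594·0.227/1.17×10^-6 = 5.03×10^5 → turbulent
ε/D = 0.0080/227 = 3.52×10^-5
Haaland: f = 0.01348
h_f = f(L/D)V²/(2g) = 0.01348·(634/0.227)·2.594²/(2·9.81) = 12.91 m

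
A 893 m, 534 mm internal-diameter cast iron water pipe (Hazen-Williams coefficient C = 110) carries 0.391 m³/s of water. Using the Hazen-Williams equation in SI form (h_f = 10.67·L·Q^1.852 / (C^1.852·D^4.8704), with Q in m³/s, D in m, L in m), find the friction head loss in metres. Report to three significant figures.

h_f ≈ 5.89 m

h_f = 10.67·893·0.391^1.852 / (110^1.852·0.534^4.8704) = 5.889 m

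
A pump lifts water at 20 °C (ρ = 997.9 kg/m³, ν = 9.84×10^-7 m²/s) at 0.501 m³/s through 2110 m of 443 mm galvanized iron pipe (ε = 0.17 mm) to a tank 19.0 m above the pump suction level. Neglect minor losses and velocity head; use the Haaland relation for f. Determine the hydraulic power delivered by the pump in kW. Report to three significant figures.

P_hyd ≈ 296 kW

V = 4Q/(πD²) = 3.250 m/s; Re = 1.46×10^6; ε/D = 3.84×10^-4; f = 0.01615
h_f = f(L/D)V²/2g = 41.43 m
Total head H = z + h_f = 19.0 + 41.43 = 60.43 m
P_hyd = ρgQH = 997.9·9.81·0.501·60.43 = 296.4 kW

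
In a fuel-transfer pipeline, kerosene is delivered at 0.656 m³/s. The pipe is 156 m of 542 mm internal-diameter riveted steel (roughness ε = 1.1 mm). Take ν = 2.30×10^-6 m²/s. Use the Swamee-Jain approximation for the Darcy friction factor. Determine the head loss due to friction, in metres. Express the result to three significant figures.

h_f ≈ 2.83 m

V = 4Q/(πD²) = 4·0.656/(π·0.542²) = 2.843 m/s
Re = VD/ν = 2.843·0.542/2.30×10^-6 = 6.70×10^5 → turbulent
ε/D = 1.1/542 = 0.00203
Swamee-Jain: f = 0.02388
h_f = f(L/D)V²/(2g) = 0.02388·(156/0.542)·2.843²/(2·9.81) = 2.832 m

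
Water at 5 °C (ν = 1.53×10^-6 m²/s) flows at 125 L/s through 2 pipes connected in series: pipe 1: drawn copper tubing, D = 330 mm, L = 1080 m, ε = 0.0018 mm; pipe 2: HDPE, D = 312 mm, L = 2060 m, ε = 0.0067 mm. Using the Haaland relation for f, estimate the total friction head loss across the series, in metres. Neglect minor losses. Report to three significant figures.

Pipe 1: V = 1.461 m/s, Re = 3.15×10^5, ε/D = 5.45×10^-6, f = 0.01425, h_1 = f(L/D)V²/2g = 5.079 m
Pipe 2: V = 1.635 m/s, Re = 3.33×10^5, ε/D = 2.15×10^-5, f = 0.01426, h_2 = f(L/D)V²/2g = 12.82 m
Series → Q common, losses add: H = Σh = 17.90 m

H ≈ 17.9 m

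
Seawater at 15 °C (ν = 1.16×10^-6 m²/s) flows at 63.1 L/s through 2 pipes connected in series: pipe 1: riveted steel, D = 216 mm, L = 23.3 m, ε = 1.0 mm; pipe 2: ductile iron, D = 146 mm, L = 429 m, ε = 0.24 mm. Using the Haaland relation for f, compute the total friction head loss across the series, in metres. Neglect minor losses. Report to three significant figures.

Pipe 1: V = 1.722 m/s, Re = 3.21×10^5, ε/D = 0.00463, f = 0.03002, h_1 = f(L/D)V²/2g = 0.4894 m
Pipe 2: V = 3.769 m/s, Re = 4.74×10^5, ε/D = 0.00164, f = 0.02268, h_2 = f(L/D)V²/2g = 48.25 m
Series → Q common, losses add: H = Σh = 48.74 m

H ≈ 48.7 m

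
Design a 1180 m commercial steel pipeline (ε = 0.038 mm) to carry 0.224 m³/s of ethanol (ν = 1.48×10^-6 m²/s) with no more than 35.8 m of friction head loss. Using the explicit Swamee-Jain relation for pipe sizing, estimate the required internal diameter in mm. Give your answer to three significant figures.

D ≈ 291 mm

Swamee-Jain (Type III): D = 0.66·[ε^1.25·(LQ²/(gh_f))^4.75 + ν·Q^9.4·(L/(gh_f))^5.2]^0.04
LQ²/(gh_f) = 0.1686; L/(gh_f) = 3.360
Term 1 = ε^1.25·(…)^4.75 = 6.34×10^-10; Term 2 = ν·Q^9.4·(…)^5.2 = 6.30×10^-10
D = 0.66·(6.34×10^-10 + 6.30×10^-10)^0.04 = 0.2908 m = 291 mm
Check: V = 3.37 m/s, Re = 6.63×10^5, f = 0.01441, h_f = 33.9 m ≈ 35.8 m ✓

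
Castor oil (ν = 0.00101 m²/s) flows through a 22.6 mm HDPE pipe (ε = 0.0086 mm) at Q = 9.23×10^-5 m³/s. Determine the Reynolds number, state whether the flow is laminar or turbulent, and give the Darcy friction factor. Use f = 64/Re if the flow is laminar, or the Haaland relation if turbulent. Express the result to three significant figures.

V = 4Q/(πD²) = 0.2301 m/s
Re = VD/ν = 0.2301·0.0226/0.00101 = 5.15
Re < 2300 → laminar → f = 64/Re = 12.43

Re ≈ 5.15; laminar; f = 64/Re ≈ 12.4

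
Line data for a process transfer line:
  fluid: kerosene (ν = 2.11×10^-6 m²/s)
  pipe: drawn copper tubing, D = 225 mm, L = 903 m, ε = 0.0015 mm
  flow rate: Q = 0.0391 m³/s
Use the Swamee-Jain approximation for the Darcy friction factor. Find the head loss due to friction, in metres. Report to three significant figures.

V = 4Q/(πD²) = 4·0.0391/(π·0.225²) = 0.9834 m/s
Re = VD/ν = 0.9834·0.225/2.11×10^-6 = 1.05×10^5 → turbulent
ε/D = 0.0015/225 = 6.67×10^-6
Swamee-Jain: f = 0.01773
h_f = f(L/D)V²/(2g) = 0.01773·(903/0.225)·0.9834²/(2·9.81) = 3.507 m

h_f ≈ 3.51 m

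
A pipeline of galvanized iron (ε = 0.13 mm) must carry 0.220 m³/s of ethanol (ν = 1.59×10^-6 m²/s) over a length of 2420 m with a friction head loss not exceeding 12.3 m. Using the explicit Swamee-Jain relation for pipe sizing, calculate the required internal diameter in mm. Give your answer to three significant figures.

Swamee-Jain (Type III): D = 0.66·[ε^1.25·(LQ²/(gh_f))^4.75 + ν·Q^9.4·(L/(gh_f))^5.2]^0.04
LQ²/(gh_f) = 0.9707; L/(gh_f) = 20.06
Term 1 = ε^1.25·(…)^4.75 = 1.21×10^-5; Term 2 = ν·Q^9.4·(…)^5.2 = 6.19×10^-6
D = 0.66·(1.21×10^-5 + 6.19×10^-6)^0.04 = 0.4266 m = 427 mm
Check: V = 1.54 m/s, Re = 4.13×10^5, f = 0.01664, h_f = 11.4 m ≈ 12.3 m ✓

D ≈ 427 mm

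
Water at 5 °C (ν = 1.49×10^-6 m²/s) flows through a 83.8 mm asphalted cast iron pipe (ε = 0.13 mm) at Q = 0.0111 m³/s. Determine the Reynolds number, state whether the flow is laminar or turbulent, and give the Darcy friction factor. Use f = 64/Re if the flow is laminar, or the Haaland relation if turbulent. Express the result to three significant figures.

V = 4Q/(πD²) = 2.013 m/s
Re = VD/ν = 2.013·0.0838/1.49×10^-6 = 1.13×10^5
Re > 4000 → turbulent; ε/D = 0.00155
Haaland: f = 0.02354

Re ≈ 1.13×10^5; turbulent; f ≈ 0.0235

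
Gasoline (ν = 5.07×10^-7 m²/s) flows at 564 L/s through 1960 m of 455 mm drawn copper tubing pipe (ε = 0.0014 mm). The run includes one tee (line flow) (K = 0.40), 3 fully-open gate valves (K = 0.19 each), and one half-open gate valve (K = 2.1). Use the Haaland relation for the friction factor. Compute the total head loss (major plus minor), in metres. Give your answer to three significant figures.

V = 4Q/(πD²) = 3.469 m/s; V²/2g = 0.6132 m
Re = 3.11×10^6, ε/D = 3.08×10^-6 → f = 0.009769 (Haaland)
Major: h_f = f(L/D)·V²/2g = 0.009769·4308·0.6132 = 25.81 m
Minor: ΣK = 3.07; h_m = ΣK·V²/2g = 1.883 m
Total H_L = 25.81 + 1.883 = 27.69 m

H_L ≈ 27.7 m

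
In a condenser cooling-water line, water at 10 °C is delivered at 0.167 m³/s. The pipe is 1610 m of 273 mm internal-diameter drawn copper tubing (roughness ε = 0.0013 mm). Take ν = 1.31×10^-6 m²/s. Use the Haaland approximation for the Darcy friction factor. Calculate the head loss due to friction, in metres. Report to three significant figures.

V = 4Q/(πD²) = 4·0.167/(π·0.273²) = 2.853 m/s
Re = VD/ν = 2.853·0.273/1.31×10^-6 = 5.95×10^5 → turbulent
ε/D = 0.0013/273 = 4.76×10^-6
Haaland: f = 0.01273
h_f = f(L/D)V²/(2g) = 0.01273·(1610/0.273)·2.853²/(2·9.81) = 31.14 m

h_f ≈ 31.1 m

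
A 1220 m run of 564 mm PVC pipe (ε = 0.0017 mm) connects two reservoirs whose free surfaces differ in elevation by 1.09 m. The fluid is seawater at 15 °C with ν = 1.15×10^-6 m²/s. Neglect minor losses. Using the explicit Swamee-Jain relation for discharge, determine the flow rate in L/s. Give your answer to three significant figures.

Q ≈ 213 L/s

Swamee-Jain (Type II): Q = -0.965·√(gD⁵h_f/L)·ln[ε/(3.7D) + √(3.17ν²L/(gD³h_f))]
√(gD⁵h_f/L) = √(9.81·0.564⁵·1.09/1220) = 0.02236
ε/(3.7D) = 8.15×10^-7; √(3.17ν²L/(gD³h_f)) = 5.16×10^-5
Q = -0.965·0.02236·ln(5.245×10^-5) = 0.2127 m³/s
Check: V = 0.851 m/s, Re = 4.18×10^5, f = 0.01357, h_f = 1.08 m ≈ 1.09 m ✓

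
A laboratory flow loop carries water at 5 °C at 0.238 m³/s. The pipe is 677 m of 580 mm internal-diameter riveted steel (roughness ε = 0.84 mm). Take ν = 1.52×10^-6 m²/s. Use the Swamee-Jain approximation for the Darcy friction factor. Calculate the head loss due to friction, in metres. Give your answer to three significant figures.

V = 4Q/(πD²) = 4·0.238/(π·0.580²) = 0.9008 m/s
Re = VD/ν = 0.9008·0.580/1.52×10^-6 = 3.44×10^5 → turbulent
ε/D = 0.84/580 = 0.00145
Swamee-Jain: f = 0.02233
h_f = f(L/D)V²/(2g) = 0.02233·(677/0.580)·0.9008²/(2·9.81) = 1.078 m

h_f ≈ 1.08 m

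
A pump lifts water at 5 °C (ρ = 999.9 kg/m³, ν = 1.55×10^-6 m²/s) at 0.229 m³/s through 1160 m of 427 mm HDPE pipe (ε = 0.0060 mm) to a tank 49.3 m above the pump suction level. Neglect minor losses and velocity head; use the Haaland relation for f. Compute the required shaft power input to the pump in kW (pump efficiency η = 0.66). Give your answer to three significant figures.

V = 4Q/(πD²) = 1.599 m/s; Re = 4.41×10^5; ε/D = 1.41×10^-5; f = 0.01351
h_f = f(L/D)V²/2g = 4.785 m
Total head H = z + h_f = 49.3 + 4.785 = 54.08 m
P_hyd = ρgQH = 999.9·9.81·0.229·54.08 = 121.5 kW
P_shaft = P_hyd/η = 121.5/0.66 = 184.1 kW

P_shaft ≈ 184 kW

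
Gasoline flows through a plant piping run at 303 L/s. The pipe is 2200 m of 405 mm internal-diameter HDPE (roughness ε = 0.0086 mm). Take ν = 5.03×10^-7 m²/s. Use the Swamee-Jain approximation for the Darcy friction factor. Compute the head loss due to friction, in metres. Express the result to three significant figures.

h_f ≈ 17.1 m

V = 4Q/(πD²) = 4·0.303/(π·0.405²) = 2.352 m/s
Re = VD/ν = 2.352·0.405/5.03×10^-7 = 1.89×10^6 → turbulent
ε/D = 0.0086/405 = 2.12×10^-5
Swamee-Jain: f = 0.01117
h_f = f(L/D)V²/(2g) = 0.01117·(2200/0.405)·2.352²/(2·9.81) = 17.11 m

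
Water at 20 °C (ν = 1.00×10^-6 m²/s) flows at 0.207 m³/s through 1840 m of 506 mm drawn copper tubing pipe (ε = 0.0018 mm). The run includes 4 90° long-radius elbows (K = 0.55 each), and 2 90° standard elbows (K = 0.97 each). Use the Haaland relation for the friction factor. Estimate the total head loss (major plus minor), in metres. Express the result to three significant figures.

V = 4Q/(πD²) = 1.029 m/s; V²/2g = 0.05401 m
Re = 5.21×10^5, ε/D = 3.56×10^-6 → f = 0.01301 (Haaland)
Major: h_f = f(L/D)·V²/2g = 0.01301·3636·0.05401 = 2.555 m
Minor: ΣK = 4.14; h_m = ΣK·V²/2g = 0.2236 m
Total H_L = 2.555 + 0.2236 = 2.778 m

H_L ≈ 2.78 m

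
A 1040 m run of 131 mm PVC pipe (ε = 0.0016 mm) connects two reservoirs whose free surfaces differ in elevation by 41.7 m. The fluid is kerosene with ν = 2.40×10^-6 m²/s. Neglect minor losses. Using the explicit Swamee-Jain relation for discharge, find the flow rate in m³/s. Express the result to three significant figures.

Q ≈ 0.0332 m³/s

Swamee-Jain (Type II): Q = -0.965·√(gD⁵h_f/L)·ln[ε/(3.7D) + √(3.17ν²L/(gD³h_f))]
√(gD⁵h_f/L) = √(9.81·0.131⁵·41.7/1040) = 0.003896
ε/(3.7D) = 3.30×10^-6; √(3.17ν²L/(gD³h_f)) = 1.44×10^-4
Q = -0.965·0.003896·ln(1.470×10^-4) = 0.03317 m³/s
Check: V = 2.46 m/s, Re = 1.34×10^5, f = 0.01690, h_f = 41.4 m ≈ 41.7 m ✓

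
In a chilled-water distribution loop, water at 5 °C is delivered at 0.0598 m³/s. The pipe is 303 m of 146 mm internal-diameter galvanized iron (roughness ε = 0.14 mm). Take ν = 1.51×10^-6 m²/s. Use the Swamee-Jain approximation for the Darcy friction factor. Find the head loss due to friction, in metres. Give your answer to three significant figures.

V = 4Q/(πD²) = 4·0.0598/(π·0.146²) = 3.572 m/s
Re = VD/ν = 3.572·0.146/1.51×10^-6 = 3.45×10^5 → turbulent
ε/D = 0.14/146 = 9.59×10^-4
Swamee-Jain: f = 0.02045
h_f = f(L/D)V²/(2g) = 0.02045·(303/0.146)·3.572²/(2·9.81) = 27.60 m

h_f ≈ 27.6 m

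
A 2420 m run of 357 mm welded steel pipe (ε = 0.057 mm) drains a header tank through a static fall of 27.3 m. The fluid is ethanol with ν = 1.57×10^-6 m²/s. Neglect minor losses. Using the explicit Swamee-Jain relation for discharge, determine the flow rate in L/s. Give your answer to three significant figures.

Q ≈ 230 L/s

Swamee-Jain (Type II): Q = -0.965·√(gD⁵h_f/L)·ln[ε/(3.7D) + √(3.17ν²L/(gD³h_f))]
√(gD⁵h_f/L) = √(9.81·0.357⁵·27.3/2420) = 0.02533
ε/(3.7D) = 4.32×10^-5; √(3.17ν²L/(gD³h_f)) = 3.94×10^-5
Q = -0.965·0.02533·ln(8.255×10^-5) = 0.2298 m³/s
Check: V = 2.30 m/s, Re = 5.22×10^5, f = 0.01506, h_f = 27.4 m ≈ 27.3 m ✓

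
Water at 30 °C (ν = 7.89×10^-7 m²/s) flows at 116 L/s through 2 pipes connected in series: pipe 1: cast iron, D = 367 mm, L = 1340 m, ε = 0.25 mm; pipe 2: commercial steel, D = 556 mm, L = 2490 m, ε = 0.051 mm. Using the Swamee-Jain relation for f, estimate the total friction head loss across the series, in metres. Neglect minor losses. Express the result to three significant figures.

H ≈ 5.00 m

Pipe 1: V = 1.097 m/s, Re = 5.10×10^5, ε/D = 6.81×10^-4, f = 0.01881, h_1 = f(L/D)V²/2g = 4.209 m
Pipe 2: V = 0.4778 m/s, Re = 3.37×10^5, ε/D = 9.17×10^-5, f = 0.01511, h_2 = f(L/D)V²/2g = 0.7874 m
Series → Q common, losses add: H = Σh = 4.996 m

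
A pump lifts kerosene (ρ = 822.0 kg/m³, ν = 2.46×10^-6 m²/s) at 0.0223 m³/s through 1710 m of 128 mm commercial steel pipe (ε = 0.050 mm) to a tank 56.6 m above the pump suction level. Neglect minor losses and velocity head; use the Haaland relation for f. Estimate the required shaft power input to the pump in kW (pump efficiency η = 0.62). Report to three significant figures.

V = 4Q/(πD²) = 1.733 m/s; Re = 9.02×10^4; ε/D = 3.91×10^-4; f = 0.01989
h_f = f(L/D)V²/2g = 40.68 m
Total head H = z + h_f = 56.6 + 40.68 = 97.28 m
P_hyd = ρgQH = 822.0·9.81·0.0223·97.28 = 17.49 kW
P_shaft = P_hyd/η = 17.49/0.62 = 28.21 kW

P_shaft ≈ 28.2 kW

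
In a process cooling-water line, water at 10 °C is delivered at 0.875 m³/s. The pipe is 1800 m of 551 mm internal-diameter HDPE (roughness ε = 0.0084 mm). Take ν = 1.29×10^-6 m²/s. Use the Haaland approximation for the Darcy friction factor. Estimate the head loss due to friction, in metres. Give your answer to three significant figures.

V = 4Q/(πD²) = 4·0.875/(π·0.551²) = 3.670 m/s
Re = VD/ν = 3.670·0.551/1.29×10^-6 = 1.57×10^6 → turbulent
ε/D = 0.0084/551 = 1.52×10^-5
Haaland: f = 0.01114
h_f = f(L/D)V²/(2g) = 0.01114·(1800/0.551)·3.670²/(2·9.81) = 24.98 m

h_f ≈ 25.0 m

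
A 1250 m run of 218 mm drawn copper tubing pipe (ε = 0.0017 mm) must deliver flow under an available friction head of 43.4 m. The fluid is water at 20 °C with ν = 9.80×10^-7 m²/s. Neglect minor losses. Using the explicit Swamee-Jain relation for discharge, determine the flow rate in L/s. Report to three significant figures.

Swamee-Jain (Type II): Q = -0.965·√(gD⁵h_f/L)·ln[ε/(3.7D) + √(3.17ν²L/(gD³h_f))]
√(gD⁵h_f/L) = √(9.81·0.218⁵·43.4/1250) = 0.01295
ε/(3.7D) = 2.11×10^-6; √(3.17ν²L/(gD³h_f)) = 2.94×10^-5
Q = -0.965·0.01295·ln(3.148×10^-5) = 0.1295 m³/s
Check: V = 3.47 m/s, Re = 7.72×10^5, f = 0.01229, h_f = 43.3 m ≈ 43.4 m ✓

Q ≈ 130 L/s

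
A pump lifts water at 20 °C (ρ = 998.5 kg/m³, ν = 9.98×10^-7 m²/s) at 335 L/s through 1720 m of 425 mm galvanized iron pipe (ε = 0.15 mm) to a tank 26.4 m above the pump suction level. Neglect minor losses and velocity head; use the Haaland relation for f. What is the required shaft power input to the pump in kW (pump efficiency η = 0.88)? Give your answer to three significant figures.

P_shaft ≈ 167 kW

V = 4Q/(πD²) = 2.361 m/s; Re = 1.01×10^6; ε/D = 3.53×10^-4; f = 0.01606
h_f = f(L/D)V²/2g = 18.47 m
Total head H = z + h_f = 26.4 + 18.47 = 44.87 m
P_hyd = ρgQH = 998.5·9.81·0.335·44.87 = 147.2 kW
P_shaft = P_hyd/η = 147.2/0.88 = 167.3 kW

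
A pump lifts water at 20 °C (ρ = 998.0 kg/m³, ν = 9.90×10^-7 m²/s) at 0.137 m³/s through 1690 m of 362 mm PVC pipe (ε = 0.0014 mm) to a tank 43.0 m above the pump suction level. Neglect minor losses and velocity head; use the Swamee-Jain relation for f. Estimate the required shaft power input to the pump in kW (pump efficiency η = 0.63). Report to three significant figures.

V = 4Q/(πD²) = 1.331 m/s; Re = 4.87×10^5; ε/D = 3.87×10^-6; f = 0.01322
h_f = f(L/D)V²/2g = 5.572 m
Total head H = z + h_f = 43.0 + 5.572 = 48.57 m
P_hyd = ρgQH = 998.0·9.81·0.137·48.57 = 65.15 kW
P_shaft = P_hyd/η = 65.15/0.63 = 103.4 kW

P_shaft ≈ 103 kW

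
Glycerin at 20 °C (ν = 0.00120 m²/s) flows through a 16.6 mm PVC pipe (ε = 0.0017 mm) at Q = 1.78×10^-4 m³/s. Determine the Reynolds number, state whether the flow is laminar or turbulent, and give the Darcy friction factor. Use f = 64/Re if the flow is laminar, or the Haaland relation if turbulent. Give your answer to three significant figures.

V = 4Q/(πD²) = 0.8225 m/s
Re = VD/ν = 0.8225·0.0166/0.00120 = 11.4
Re < 2300 → laminar → f = 64/Re = 5.625

Re ≈ 11.4; laminar; f = 64/Re ≈ 5.63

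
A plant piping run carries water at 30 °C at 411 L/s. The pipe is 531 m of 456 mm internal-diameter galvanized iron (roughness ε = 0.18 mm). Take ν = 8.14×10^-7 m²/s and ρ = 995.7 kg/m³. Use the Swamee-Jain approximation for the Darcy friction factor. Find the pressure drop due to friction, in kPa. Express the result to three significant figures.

Δp ≈ 60.1 kPa

V = 4Q/(πD²) = 4·0.411/(π·0.456²) = 2.517 m/s
Re = VD/ν = 2.517·0.456/8.14×10^-7 = 1.41×10^6 → turbulent
ε/D = 0.18/456 = 3.95×10^-4
Swamee-Jain: f = 0.01637
h_f = f(L/D)V²/(2g) = 0.01637·(531/0.456)·2.517²/(2·9.81) = 6.152 m
Δp = ρg·h_f = 995.7·9.81·6.152 = 60.09 kPa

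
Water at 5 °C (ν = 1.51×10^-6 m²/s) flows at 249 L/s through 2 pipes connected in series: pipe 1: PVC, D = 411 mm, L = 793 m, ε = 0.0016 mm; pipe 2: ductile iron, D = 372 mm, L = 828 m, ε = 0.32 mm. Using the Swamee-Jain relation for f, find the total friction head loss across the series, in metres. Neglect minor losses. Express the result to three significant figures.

Pipe 1: V = 1.877 m/s, Re = 5.11×10^5, ε/D = 3.89×10^-6, f = 0.01310, h_1 = f(L/D)V²/2g = 4.539 m
Pipe 2: V = 2.291 m/s, Re = 5.64×10^5, ε/D = 8.60×10^-4, f = 0.01964, h_2 = f(L/D)V²/2g = 11.70 m
Series → Q common, losses add: H = Σh = 16.24 m

H ≈ 16.2 m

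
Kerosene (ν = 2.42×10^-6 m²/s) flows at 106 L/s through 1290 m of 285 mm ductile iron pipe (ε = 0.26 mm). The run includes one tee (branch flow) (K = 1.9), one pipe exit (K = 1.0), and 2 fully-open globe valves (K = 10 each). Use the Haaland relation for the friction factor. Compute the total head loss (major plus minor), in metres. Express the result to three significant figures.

V = 4Q/(πD²) = 1.662 m/s; V²/2g = 0.1407 m
Re = 1.96×10^5, ε/D = 9.12×10^-4 → f = 0.02058 (Haaland)
Major: h_f = f(L/D)·V²/2g = 0.02058·4526·0.1407 = 13.11 m
Minor: ΣK = 22.9; h_m = ΣK·V²/2g = 3.222 m
Total H_L = 13.11 + 3.222 = 16.33 m

H_L ≈ 16.3 m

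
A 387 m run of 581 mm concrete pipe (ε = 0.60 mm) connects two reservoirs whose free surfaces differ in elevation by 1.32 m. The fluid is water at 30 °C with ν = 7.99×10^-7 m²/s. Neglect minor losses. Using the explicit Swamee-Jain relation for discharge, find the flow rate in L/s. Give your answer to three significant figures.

Swamee-Jain (Type II): Q = -0.965·√(gD⁵h_f/L)·ln[ε/(3.7D) + √(3.17ν²L/(gD³h_f))]
√(gD⁵h_f/L) = √(9.81·0.581⁵·1.32/387) = 0.04707
ε/(3.7D) = 2.79×10^-4; √(3.17ν²L/(gD³h_f)) = 1.76×10^-5
Q = -0.965·0.04707·ln(2.967×10^-4) = 0.3689 m³/s
Check: V = 1.39 m/s, Re = 1.01×10^6, f = 0.02017, h_f = 1.33 m ≈ 1.32 m ✓

Q ≈ 369 L/s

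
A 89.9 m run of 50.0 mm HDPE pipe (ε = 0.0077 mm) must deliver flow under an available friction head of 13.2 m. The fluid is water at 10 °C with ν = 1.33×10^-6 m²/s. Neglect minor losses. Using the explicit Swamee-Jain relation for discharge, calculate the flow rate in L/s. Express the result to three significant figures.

Swamee-Jain (Type II): Q = -0.965·√(gD⁵h_f/L)·ln[ε/(3.7D) + √(3.17ν²L/(gD³h_f))]
√(gD⁵h_f/L) = √(9.81·0.0500⁵·13.2/89.9) = 6.709×10^-4
ε/(3.7D) = 4.16×10^-5; √(3.17ν²L/(gD³h_f)) = 1.76×10^-4
Q = -0.965·6.709×10^-4·ln(2.181×10^-4) = 0.005458 m³/s
Check: V = 2.78 m/s, Re = 1.05×10^5, f = 0.01861, h_f = 13.2 m ≈ 13.2 m ✓

Q ≈ 5.46 L/s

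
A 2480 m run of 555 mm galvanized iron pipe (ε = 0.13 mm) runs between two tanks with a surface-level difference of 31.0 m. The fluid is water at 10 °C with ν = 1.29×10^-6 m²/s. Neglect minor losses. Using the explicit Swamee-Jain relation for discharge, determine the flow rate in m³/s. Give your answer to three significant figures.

Swamee-Jain (Type II): Q = -0.965·√(gD⁵h_f/L)·ln[ε/(3.7D) + √(3.17ν²L/(gD³h_f))]
√(gD⁵h_f/L) = √(9.81·0.555⁵·31.0/2480) = 0.08036
ε/(3.7D) = 6.33×10^-5; √(3.17ν²L/(gD³h_f)) = 1.59×10^-5
Q = -0.965·0.08036·ln(7.917×10^-5) = 0.7323 m³/s
Check: V = 3.03 m/s, Re = 1.30×10^6, f = 0.01495, h_f = 31.2 m ≈ 31.0 m ✓

Q ≈ 0.732 m³/s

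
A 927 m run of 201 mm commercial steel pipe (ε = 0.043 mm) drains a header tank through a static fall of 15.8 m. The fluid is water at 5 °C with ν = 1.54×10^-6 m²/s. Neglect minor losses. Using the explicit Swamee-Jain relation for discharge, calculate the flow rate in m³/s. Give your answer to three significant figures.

Swamee-Jain (Type II): Q = -0.965·√(gD⁵h_f/L)·ln[ε/(3.7D) + √(3.17ν²L/(gD³h_f))]
√(gD⁵h_f/L) = √(9.81·0.201⁵·15.8/927) = 0.007407
ε/(3.7D) = 5.78×10^-5; √(3.17ν²L/(gD³h_f)) = 7.44×10^-5
Q = -0.965·0.007407·ln(1.322×10^-4) = 0.06383 m³/s
Check: V = 2.01 m/s, Re = 2.63×10^5, f = 0.01667, h_f = 15.9 m ≈ 15.8 m ✓

Q ≈ 0.0638 m³/s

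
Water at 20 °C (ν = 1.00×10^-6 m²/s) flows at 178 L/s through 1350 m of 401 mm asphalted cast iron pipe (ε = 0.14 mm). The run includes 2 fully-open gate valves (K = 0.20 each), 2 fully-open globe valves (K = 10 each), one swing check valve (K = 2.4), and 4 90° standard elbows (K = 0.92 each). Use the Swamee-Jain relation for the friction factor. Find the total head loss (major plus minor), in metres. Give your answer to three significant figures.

V = 4Q/(πD²) = 1.409 m/s; V²/2g = 0.1012 m
Re = 5.65×10^5, ε/D = 3.49×10^-4 → f = 0.01663 (Swamee-Jain)
Major: h_f = f(L/D)·V²/2g = 0.01663·3367·0.1012 = 5.667 m
Minor: ΣK = 26.5; h_m = ΣK·V²/2g = 2.681 m
Total H_L = 5.667 + 2.681 = 8.348 m

H_L ≈ 8.35 m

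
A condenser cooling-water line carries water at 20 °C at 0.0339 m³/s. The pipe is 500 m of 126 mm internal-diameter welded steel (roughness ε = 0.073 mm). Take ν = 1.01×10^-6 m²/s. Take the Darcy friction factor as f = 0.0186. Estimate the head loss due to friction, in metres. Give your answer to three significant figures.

V = 4Q/(πD²) = 4·0.0339/(π·0.126²) = 2.719 m/s
h_f = f(L/D)V²/(2g) = 0.01860·(500/0.126)·2.719²/(2·9.81) = 27.81 m

h_f ≈ 27.8 m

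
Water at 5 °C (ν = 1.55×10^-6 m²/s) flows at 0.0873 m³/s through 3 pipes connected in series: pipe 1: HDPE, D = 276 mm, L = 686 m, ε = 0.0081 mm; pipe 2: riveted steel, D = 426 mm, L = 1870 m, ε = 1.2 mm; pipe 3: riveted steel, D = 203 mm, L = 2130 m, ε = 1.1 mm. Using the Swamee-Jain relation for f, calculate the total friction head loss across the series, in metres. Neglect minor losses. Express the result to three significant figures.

Pipe 1: V = 1.459 m/s, Re = 2.60×10^5, ε/D = 2.93×10^-5, f = 0.01508, h_1 = f(L/D)V²/2g = 4.068 m
Pipe 2: V = 0.6125 m/s, Re = 1.68×10^5, ε/D = 0.00282, f = 0.02673, h_2 = f(L/D)V²/2g = 2.244 m
Pipe 3: V = 2.697 m/s, Re = 3.53×10^5, ε/D = 0.00542, f = 0.03150, h_3 = f(L/D)V²/2g = 122.5 m
Series → Q common, losses add: H = Σh = 128.9 m

H ≈ 129 m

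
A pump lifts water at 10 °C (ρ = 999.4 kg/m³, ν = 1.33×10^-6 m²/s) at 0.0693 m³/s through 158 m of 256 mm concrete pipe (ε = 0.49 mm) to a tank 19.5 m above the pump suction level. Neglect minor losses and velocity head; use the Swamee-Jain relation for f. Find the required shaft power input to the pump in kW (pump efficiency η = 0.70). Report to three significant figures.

V = 4Q/(πD²) = 1.346 m/s; Re = 2.59×10^5; ε/D = 0.00191; f = 0.02402
h_f = f(L/D)V²/2g = 1.370 m
Total head H = z + h_f = 19.5 + 1.370 = 20.87 m
P_hyd = ρgQH = 999.4·9.81·0.0693·20.87 = 14.18 kW
P_shaft = P_hyd/η = 14.18/0.70 = 20.26 kW

P_shaft ≈ 20.3 kW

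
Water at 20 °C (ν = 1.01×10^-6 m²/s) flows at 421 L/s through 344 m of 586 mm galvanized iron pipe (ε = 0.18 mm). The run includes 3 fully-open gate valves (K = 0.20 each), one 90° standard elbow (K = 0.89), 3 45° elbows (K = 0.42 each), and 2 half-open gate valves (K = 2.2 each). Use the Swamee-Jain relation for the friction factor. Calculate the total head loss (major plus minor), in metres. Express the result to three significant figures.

H_L ≈ 2.05 m

V = 4Q/(πD²) = 1.561 m/s; V²/2g = 0.1242 m
Re = 9.06×10^5, ε/D = 3.07×10^-4 → f = 0.01589 (Swamee-Jain)
Major: h_f = f(L/D)·V²/2g = 0.01589·587.0·0.1242 = 1.158 m
Minor: ΣK = 7.15; h_m = ΣK·V²/2g = 0.8880 m
Total H_L = 1.158 + 0.8880 = 2.046 m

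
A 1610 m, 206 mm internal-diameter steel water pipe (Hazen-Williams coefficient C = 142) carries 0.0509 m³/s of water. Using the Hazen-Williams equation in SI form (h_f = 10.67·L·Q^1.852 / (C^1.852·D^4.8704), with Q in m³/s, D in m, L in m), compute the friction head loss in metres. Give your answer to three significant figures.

h_f ≈ 15.7 m

h_f = 10.67·1610·0.0509^1.852 / (142^1.852·0.206^4.8704) = 15.69 m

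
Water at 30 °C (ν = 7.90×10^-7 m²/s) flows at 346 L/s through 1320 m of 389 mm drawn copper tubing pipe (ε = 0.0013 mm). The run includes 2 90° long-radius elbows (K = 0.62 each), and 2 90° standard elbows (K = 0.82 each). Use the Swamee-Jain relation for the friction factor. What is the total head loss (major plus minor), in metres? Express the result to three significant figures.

V = 4Q/(πD²) = 2.911 m/s; V²/2g = 0.4320 m
Re = 1.43×10^6, ε/D = 3.34×10^-6 → f = 0.01104 (Swamee-Jain)
Major: h_f = f(L/D)·V²/2g = 0.01104·3393·0.4320 = 16.18 m
Minor: ΣK = 2.88; h_m = ΣK·V²/2g = 1.244 m
Total H_L = 16.18 + 1.244 = 17.43 m

H_L ≈ 17.4 m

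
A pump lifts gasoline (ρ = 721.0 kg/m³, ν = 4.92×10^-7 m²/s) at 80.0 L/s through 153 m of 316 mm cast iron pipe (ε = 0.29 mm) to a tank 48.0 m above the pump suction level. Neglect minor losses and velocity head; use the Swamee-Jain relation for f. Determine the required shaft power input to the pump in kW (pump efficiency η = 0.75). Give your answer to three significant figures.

P_shaft ≈ 36.6 kW

V = 4Q/(πD²) = 1.020 m/s; Re = 6.55×10^5; ε/D = 9.18×10^-4; f = 0.01983
h_f = f(L/D)V²/2g = 0.5092 m
Total head H = z + h_f = 48.0 + 0.5092 = 48.51 m
P_hyd = ρgQH = 721.0·9.81·0.0800·48.51 = 27.45 kW
P_shaft = P_hyd/η = 27.45/0.75 = 36.60 kW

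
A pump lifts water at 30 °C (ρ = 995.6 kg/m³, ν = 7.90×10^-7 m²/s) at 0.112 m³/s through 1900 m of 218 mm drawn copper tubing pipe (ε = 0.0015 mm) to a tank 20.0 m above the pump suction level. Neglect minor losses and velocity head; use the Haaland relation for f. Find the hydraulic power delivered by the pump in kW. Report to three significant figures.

V = 4Q/(πD²) = 3.001 m/s; Re = 8.28×10^5; ε/D = 6.88×10^-6; f = 0.01207
h_f = f(L/D)V²/2g = 48.27 m
Total head H = z + h_f = 20.0 + 48.27 = 68.27 m
P_hyd = ρgQH = 995.6·9.81·0.112·68.27 = 74.68 kW

P_hyd ≈ 74.7 kW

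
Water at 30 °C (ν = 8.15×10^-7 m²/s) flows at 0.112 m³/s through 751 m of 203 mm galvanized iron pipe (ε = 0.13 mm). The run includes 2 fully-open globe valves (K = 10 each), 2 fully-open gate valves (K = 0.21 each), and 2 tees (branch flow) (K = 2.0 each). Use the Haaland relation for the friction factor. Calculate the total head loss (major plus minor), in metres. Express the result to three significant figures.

H_L ≈ 55.8 m

V = 4Q/(πD²) = 3.460 m/s; V²/2g = 0.6103 m
Re = 8.62×10^5, ε/D = 6.40×10^-4 → f = 0.01813 (Haaland)
Major: h_f = f(L/D)·V²/2g = 0.01813·3700·0.6103 = 40.93 m
Minor: ΣK = 24.4; h_m = ΣK·V²/2g = 14.90 m
Total H_L = 40.93 + 14.90 = 55.83 m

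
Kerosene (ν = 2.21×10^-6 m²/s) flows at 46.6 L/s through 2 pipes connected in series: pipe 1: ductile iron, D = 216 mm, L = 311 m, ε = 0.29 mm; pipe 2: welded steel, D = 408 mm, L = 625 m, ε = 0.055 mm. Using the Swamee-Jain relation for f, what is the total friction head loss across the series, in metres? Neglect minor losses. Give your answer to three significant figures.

Pipe 1: V = 1.272 m/s, Re = 1.24×10^5, ε/D = 0.00134, f = 0.02309, h_1 = f(L/D)V²/2g = 2.740 m
Pipe 2: V = 0.3564 m/s, Re = 6.58×10^4, ε/D = 1.35×10^-4, f = 0.02016, h_2 = f(L/D)V²/2g = 0.2000 m
Series → Q common, losses add: H = Σh = 2.940 m

H ≈ 2.94 m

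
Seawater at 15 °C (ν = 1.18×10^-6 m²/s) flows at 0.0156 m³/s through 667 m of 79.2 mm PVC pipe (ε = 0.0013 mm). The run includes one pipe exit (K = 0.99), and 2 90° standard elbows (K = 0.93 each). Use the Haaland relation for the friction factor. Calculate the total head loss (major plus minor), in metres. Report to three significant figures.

H_L ≈ 67.8 m

V = 4Q/(πD²) = 3.167 m/s; V²/2g = 0.5111 m
Re = 2.13×10^5, ε/D = 1.64×10^-5 → f = 0.01542 (Haaland)
Major: h_f = f(L/D)·V²/2g = 0.01542·8422·0.5111 = 66.38 m
Minor: ΣK = 2.85; h_m = ΣK·V²/2g = 1.457 m
Total H_L = 66.38 + 1.457 = 67.83 m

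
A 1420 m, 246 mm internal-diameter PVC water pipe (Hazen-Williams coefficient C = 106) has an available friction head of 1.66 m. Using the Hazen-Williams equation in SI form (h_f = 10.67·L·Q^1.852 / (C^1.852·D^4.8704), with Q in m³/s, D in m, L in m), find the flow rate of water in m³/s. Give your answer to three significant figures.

Q ≈ 0.0193 m³/s

Rearranging: Q = [h_f·C^1.852·D^4.8704 / (10.67·L)]^(1/1.852)
Q = [1.66·106^1.852·0.246^4.8704 / (10.67·1420)]^0.540 = 0.01928 m³/s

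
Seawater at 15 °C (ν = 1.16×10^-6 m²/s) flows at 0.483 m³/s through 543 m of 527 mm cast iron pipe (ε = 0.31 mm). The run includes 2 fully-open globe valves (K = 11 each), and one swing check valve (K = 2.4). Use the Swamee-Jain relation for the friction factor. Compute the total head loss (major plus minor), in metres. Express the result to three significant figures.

H_L ≈ 10.7 m

V = 4Q/(πD²) = 2.214 m/s; V²/2g = 0.2499 m
Re = 1.01×10^6, ε/D = 5.88×10^-4 → f = 0.01787 (Swamee-Jain)
Major: h_f = f(L/D)·V²/2g = 0.01787·1030·0.2499 = 4.601 m
Minor: ΣK = 24.4; h_m = ΣK·V²/2g = 6.098 m
Total H_L = 4.601 + 6.098 = 10.70 m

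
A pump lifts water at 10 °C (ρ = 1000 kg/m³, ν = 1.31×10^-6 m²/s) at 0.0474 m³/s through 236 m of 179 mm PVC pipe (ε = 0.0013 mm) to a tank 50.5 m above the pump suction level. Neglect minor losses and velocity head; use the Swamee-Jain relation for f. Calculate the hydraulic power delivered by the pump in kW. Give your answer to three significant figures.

V = 4Q/(πD²) = 1.884 m/s; Re = 2.57×10^5; ε/D = 7.26×10^-6; f = 0.01487
h_f = f(L/D)V²/2g = 3.546 m
Total head H = z + h_f = 50.5 + 3.546 = 54.05 m
P_hyd = ρgQH = 1000·9.81·0.0474·54.05 = 25.13 kW

P_hyd ≈ 25.1 kW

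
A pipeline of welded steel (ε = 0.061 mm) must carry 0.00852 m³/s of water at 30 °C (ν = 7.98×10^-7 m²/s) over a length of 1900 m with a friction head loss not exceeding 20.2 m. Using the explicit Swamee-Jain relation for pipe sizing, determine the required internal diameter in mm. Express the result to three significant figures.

Swamee-Jain (Type III): D = 0.66·[ε^1.25·(LQ²/(gh_f))^4.75 + ν·Q^9.4·(L/(gh_f))^5.2]^0.04
LQ²/(gh_f) = 6.960×10^-4; L/(gh_f) = 9.588
Term 1 = ε^1.25·(…)^4.75 = 5.42×10^-21; Term 2 = ν·Q^9.4·(…)^5.2 = 3.57×10^-21
D = 0.66·(5.42×10^-21 + 3.57×10^-21)^0.04 = 0.1042 m = 104 mm
Check: V = 1.000 m/s, Re = 1.31×10^5, f = 0.02016, h_f = 18.7 m ≈ 20.2 m ✓

D ≈ 104 mm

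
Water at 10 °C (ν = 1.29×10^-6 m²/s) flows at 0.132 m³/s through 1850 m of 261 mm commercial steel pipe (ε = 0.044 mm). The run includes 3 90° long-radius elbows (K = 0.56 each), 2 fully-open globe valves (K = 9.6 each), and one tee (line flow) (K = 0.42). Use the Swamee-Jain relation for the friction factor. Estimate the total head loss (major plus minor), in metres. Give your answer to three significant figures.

H_L ≈ 40.1 m

V = 4Q/(πD²) = 2.467 m/s; V²/2g = 0.3102 m
Re = 4.99×10^5, ε/D = 1.69×10^-4 → f = 0.01521 (Swamee-Jain)
Major: h_f = f(L/D)·V²/2g = 0.01521·7088·0.3102 = 33.45 m
Minor: ΣK = 21.3; h_m = ΣK·V²/2g = 6.608 m
Total H_L = 33.45 + 6.608 = 40.06 m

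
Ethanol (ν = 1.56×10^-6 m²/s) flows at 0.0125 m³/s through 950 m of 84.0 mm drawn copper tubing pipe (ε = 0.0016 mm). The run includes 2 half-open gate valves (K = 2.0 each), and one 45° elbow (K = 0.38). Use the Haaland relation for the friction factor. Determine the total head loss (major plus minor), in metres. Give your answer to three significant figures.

H_L ≈ 51.6 m

V = 4Q/(πD²) = 2.256 m/s; V²/2g = 0.2593 m
Re = 1.21×10^5, ε/D = 1.90×10^-5 → f = 0.01721 (Haaland)
Major: h_f = f(L/D)·V²/2g = 0.01721·11310·0.2593 = 50.46 m
Minor: ΣK = 4.38; h_m = ΣK·V²/2g = 1.136 m
Total H_L = 50.46 + 1.136 = 51.59 m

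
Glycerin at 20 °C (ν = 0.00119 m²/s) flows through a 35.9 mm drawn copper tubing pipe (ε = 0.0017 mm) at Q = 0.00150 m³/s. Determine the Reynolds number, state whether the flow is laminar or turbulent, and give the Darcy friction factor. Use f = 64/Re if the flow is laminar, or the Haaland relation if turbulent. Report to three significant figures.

Re ≈ 44.7; laminar; f = 64/Re ≈ 1.43

V = 4Q/(πD²) = 1.482 m/s
Re = VD/ν = 1.482·0.0359/0.00119 = 44.7
Re < 2300 → laminar → f = 64/Re = 1.432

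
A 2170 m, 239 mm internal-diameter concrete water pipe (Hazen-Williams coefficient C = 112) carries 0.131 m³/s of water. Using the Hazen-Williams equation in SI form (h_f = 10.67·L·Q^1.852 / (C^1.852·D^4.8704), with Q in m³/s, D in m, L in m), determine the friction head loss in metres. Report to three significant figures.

h_f ≈ 91.6 m

h_f = 10.67·2170·0.131^1.852 / (112^1.852·0.239^4.8704) = 91.65 m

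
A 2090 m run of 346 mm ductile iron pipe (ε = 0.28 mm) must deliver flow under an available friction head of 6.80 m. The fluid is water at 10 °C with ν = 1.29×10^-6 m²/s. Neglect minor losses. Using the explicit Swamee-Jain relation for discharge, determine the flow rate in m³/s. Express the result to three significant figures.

Q ≈ 0.0992 m³/s

Swamee-Jain (Type II): Q = -0.965·√(gD⁵h_f/L)·ln[ε/(3.7D) + √(3.17ν²L/(gD³h_f))]
√(gD⁵h_f/L) = √(9.81·0.346⁵·6.80/2090) = 0.01258
ε/(3.7D) = 2.19×10^-4; √(3.17ν²L/(gD³h_f)) = 6.32×10^-5
Q = -0.965·0.01258·ln(2.819×10^-4) = 0.09924 m³/s
Check: V = 1.06 m/s, Re = 2.83×10^5, f = 0.01997, h_f = 6.85 m ≈ 6.80 m ✓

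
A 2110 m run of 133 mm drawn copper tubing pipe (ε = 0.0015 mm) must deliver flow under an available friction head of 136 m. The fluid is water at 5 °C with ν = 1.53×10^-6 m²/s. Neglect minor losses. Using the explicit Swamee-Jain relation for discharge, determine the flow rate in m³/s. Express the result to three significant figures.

Swamee-Jain (Type II): Q = -0.965·√(gD⁵h_f/L)·ln[ε/(3.7D) + √(3.17ν²L/(gD³h_f))]
√(gD⁵h_f/L) = √(9.81·0.133⁵·136/2110) = 0.005130
ε/(3.7D) = 3.05×10^-6; √(3.17ν²L/(gD³h_f)) = 7.06×10^-5
Q = -0.965·0.005130·ln(7.368×10^-5) = 0.04710 m³/s
Check: V = 3.39 m/s, Re = 2.95×10^5, f = 0.01455, h_f = 135 m ≈ 136 m ✓

Q ≈ 0.0471 m³/s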